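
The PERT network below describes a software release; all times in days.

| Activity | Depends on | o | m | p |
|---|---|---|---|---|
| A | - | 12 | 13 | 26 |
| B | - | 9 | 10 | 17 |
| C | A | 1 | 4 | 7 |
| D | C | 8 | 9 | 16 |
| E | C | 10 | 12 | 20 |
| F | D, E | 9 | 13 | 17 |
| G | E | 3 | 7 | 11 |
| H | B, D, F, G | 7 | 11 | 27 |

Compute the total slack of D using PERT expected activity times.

3 days

te_A = (12 + 4·13 + 26)/6 = 90/6 = 15
te_B = (9 + 4·10 + 17)/6 = 66/6 = 11
te_C = (1 + 4·4 + 7)/6 = 24/6 = 4
te_D = (8 + 4·9 + 16)/6 = 60/6 = 10
te_E = (10 + 4·12 + 20)/6 = 78/6 = 13
te_F = (9 + 4·13 + 17)/6 = 78/6 = 13
te_G = (3 + 4·7 + 11)/6 = 42/6 = 7
te_H = (7 + 4·11 + 27)/6 = 78/6 = 13

Forward pass:
ES_A = 0; EF_A = 15
ES_B = 0; EF_B = 11
ES_C = 15; EF_C = 15+4 = 19
ES_D = 19; EF_D = 19+10 = 29
ES_E = 19; EF_E = 19+13 = 32
ES_F = max(EF_D=29, EF_E=32) = 32; EF_F = 32+13 = 45
ES_G = 32; EF_G = 32+7 = 39
ES_H = max(EF_B=11, EF_D=29, EF_F=45, EF_G=39) = 45; EF_H = 45+13 = 58
Expected project duration μ = 58 days. Critical path: A → C → E → F → H.

Backward pass:
LF_H = 58; LS_H = 58−13 = 45
LF_G = LS_H = 45; LS_G = 45−7 = 38
LF_F = LS_H = 45; LS_F = 45−13 = 32
LF_E = min(LS_F=32, LS_G=38) = 32; LS_E = 32−13 = 19
LF_D = min(LS_F=32, LS_H=45) = 32; LS_D = 32−10 = 22
LF_C = min(LS_D=22, LS_E=19) = 19; LS_C = 19−4 = 15
LF_B = LS_H = 45; LS_B = 45−11 = 34
LF_A = LS_C = 15; LS_A = 15−15 = 0
Slack_D = LS_D − ES_D = 22 − 19 = 3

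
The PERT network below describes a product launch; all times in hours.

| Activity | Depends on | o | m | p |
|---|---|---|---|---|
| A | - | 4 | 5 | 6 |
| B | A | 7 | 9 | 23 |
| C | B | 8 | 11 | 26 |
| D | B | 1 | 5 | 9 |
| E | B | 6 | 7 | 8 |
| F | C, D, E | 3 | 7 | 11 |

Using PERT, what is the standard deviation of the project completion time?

te_A = (4 + 4·5 + 6)/6 = 30/6 = 5; σ²_A = ((6−4)/6)² = 0.111
te_B = (7 + 4·9 + 23)/6 = 66/6 = 11; σ²_B = ((23−7)/6)² = 7.111
te_C = (8 + 4·11 + 26)/6 = 78/6 = 13; σ²_C = ((26−8)/6)² = 9.000
te_D = (1 + 4·5 + 9)/6 = 30/6 = 5; σ²_D = ((9−1)/6)² = 1.778
te_E = (6 + 4·7 + 8)/6 = 42/6 = 7; σ²_E = ((8−6)/6)² = 0.111
te_F = (3 + 4·7 + 11)/6 = 42/6 = 7; σ²_F = ((11−3)/6)² = 1.778

Forward pass:
ES_A = 0; EF_A = 5
ES_B = 5; EF_B = 5+11 = 16
ES_C = 16; EF_C = 16+13 = 29
ES_D = 16; EF_D = 16+5 = 21
ES_E = 16; EF_E = 16+7 = 23
ES_F = max(EF_C=29, EF_D=21, EF_E=23) = 29; EF_F = 29+7 = 36
Expected project duration μ = 36 hours. Critical path: A → B → C → F.

Variance along critical path = 0.111 + 7.111 + 9.000 + 1.778 = 18.000
σ = √18.000 = 4.243 hours

4.24 hours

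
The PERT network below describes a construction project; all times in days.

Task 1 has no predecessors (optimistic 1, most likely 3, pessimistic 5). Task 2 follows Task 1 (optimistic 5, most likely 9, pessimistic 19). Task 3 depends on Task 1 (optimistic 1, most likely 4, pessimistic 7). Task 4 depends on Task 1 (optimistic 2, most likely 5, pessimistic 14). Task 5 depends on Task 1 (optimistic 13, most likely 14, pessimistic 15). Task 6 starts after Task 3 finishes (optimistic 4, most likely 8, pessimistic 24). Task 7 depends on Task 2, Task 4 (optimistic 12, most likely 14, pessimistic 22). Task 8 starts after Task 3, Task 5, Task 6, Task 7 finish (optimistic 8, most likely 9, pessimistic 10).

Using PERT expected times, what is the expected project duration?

te_Task 1 = (1 + 4·3 + 5)/6 = 18/6 = 3
te_Task 2 = (5 + 4·9 + 19)/6 = 60/6 = 10
te_Task 3 = (1 + 4·4 + 7)/6 = 24/6 = 4
te_Task 4 = (2 + 4·5 + 14)/6 = 36/6 = 6
te_Task 5 = (13 + 4·14 + 15)/6 = 84/6 = 14
te_Task 6 = (4 + 4·8 + 24)/6 = 60/6 = 10
te_Task 7 = (12 + 4·14 + 22)/6 = 90/6 = 15
te_Task 8 = (8 + 4·9 + 10)/6 = 54/6 = 9

Forward pass:
ES_Task 1 = 0; EF_Task 1 = 3
ES_Task 2 = 3; EF_Task 2 = 3+10 = 13
ES_Task 3 = 3; EF_Task 3 = 3+4 = 7
ES_Task 4 = 3; EF_Task 4 = 3+6 = 9
ES_Task 5 = 3; EF_Task 5 = 3+14 = 17
ES_Task 6 = 7; EF_Task 6 = 7+10 = 17
ES_Task 7 = max(EF_Task 2=13, EF_Task 4=9) = 13; EF_Task 7 = 13+15 = 28
ES_Task 8 = max(EF_Task 3=7, EF_Task 5=17, EF_Task 6=17, EF_Task 7=28) = 28; EF_Task 8 = 28+9 = 37
Expected project duration μ = 37 days. Critical path: Task 1 → Task 2 → Task 7 → Task 8.

37 days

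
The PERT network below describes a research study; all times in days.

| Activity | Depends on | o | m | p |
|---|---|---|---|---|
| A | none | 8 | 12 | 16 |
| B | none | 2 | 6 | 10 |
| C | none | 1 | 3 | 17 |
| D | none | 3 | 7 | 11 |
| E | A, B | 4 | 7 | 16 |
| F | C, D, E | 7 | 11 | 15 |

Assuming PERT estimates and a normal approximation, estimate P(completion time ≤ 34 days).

te_A = (8 + 4·12 + 16)/6 = 72/6 = 12; σ²_A = ((16−8)/6)² = 1.778
te_B = (2 + 4·6 + 10)/6 = 36/6 = 6; σ²_B = ((10−2)/6)² = 1.778
te_C = (1 + 4·3 + 17)/6 = 30/6 = 5; σ²_C = ((17−1)/6)² = 7.111
te_D = (3 + 4·7 + 11)/6 = 42/6 = 7; σ²_D = ((11−3)/6)² = 1.778
te_E = (4 + 4·7 + 16)/6 = 48/6 = 8; σ²_E = ((16−4)/6)² = 4.000
te_F = (7 + 4·11 + 15)/6 = 66/6 = 11; σ²_F = ((15−7)/6)² = 1.778

Forward pass:
ES_A = 0; EF_A = 12
ES_B = 0; EF_B = 6
ES_C = 0; EF_C = 5
ES_D = 0; EF_D = 7
ES_E = max(EF_A=12, EF_B=6) = 12; EF_E = 12+8 = 20
ES_F = max(EF_C=5, EF_D=7, EF_E=20) = 20; EF_F = 20+11 = 31
Expected project duration μ = 31 days. Critical path: A → E → F.

Variance along critical path = 1.778 + 4.000 + 1.778 = 7.556; σ = √7.556 = 2.749 days.
Z = (34 − 31) / 2.749 = 1.091
P(T ≤ 34) = Φ(1.091) ≈ 0.862

0.862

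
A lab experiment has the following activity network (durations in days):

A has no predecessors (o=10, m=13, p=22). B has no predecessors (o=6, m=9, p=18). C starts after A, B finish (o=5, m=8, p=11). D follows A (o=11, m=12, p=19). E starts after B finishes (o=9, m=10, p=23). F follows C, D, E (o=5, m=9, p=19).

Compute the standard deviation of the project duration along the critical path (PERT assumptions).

3.35 days

te_A = (10 + 4·13 + 22)/6 = 84/6 = 14; σ²_A = ((22−10)/6)² = 4.000
te_B = (6 + 4·9 + 18)/6 = 60/6 = 10; σ²_B = ((18−6)/6)² = 4.000
te_C = (5 + 4·8 + 11)/6 = 48/6 = 8; σ²_C = ((11−5)/6)² = 1.000
te_D = (11 + 4·12 + 19)/6 = 78/6 = 13; σ²_D = ((19−11)/6)² = 1.778
te_E = (9 + 4·10 + 23)/6 = 72/6 = 12; σ²_E = ((23−9)/6)² = 5.444
te_F = (5 + 4·9 + 19)/6 = 60/6 = 10; σ²_F = ((19−5)/6)² = 5.444

Forward pass:
ES_A = 0; EF_A = 14
ES_B = 0; EF_B = 10
ES_C = max(EF_A=14, EF_B=10) = 14; EF_C = 14+8 = 22
ES_D = 14; EF_D = 14+13 = 27
ES_E = 10; EF_E = 10+12 = 22
ES_F = max(EF_C=22, EF_D=27, EF_E=22) = 27; EF_F = 27+10 = 37
Expected project duration μ = 37 days. Critical path: A → D → F.

Variance along critical path = 4.000 + 1.778 + 5.444 = 11.222
σ = √11.222 = 3.350 days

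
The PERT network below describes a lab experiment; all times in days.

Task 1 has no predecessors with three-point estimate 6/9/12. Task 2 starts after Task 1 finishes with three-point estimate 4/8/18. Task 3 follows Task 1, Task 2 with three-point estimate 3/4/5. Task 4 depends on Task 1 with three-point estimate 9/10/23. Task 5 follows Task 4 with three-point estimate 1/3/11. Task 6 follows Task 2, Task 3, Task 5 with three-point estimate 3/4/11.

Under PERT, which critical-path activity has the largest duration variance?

te_Task 1 = (6 + 4·9 + 12)/6 = 54/6 = 9; σ²_Task 1 = ((12−6)/6)² = 1.000
te_Task 2 = (4 + 4·8 + 18)/6 = 54/6 = 9; σ²_Task 2 = ((18−4)/6)² = 5.444
te_Task 3 = (3 + 4·4 + 5)/6 = 24/6 = 4; σ²_Task 3 = ((5−3)/6)² = 0.111
te_Task 4 = (9 + 4·10 + 23)/6 = 72/6 = 12; σ²_Task 4 = ((23−9)/6)² = 5.444
te_Task 5 = (1 + 4·3 + 11)/6 = 24/6 = 4; σ²_Task 5 = ((11−1)/6)² = 2.778
te_Task 6 = (3 + 4·4 + 11)/6 = 30/6 = 5; σ²_Task 6 = ((11−3)/6)² = 1.778

Forward pass:
ES_Task 1 = 0; EF_Task 1 = 9
ES_Task 2 = 9; EF_Task 2 = 9+9 = 18
ES_Task 3 = max(EF_Task 1=9, EF_Task 2=18) = 18; EF_Task 3 = 18+4 = 22
ES_Task 4 = 9; EF_Task 4 = 9+12 = 21
ES_Task 5 = 21; EF_Task 5 = 21+4 = 25
ES_Task 6 = max(EF_Task 2=18, EF_Task 3=22, EF_Task 5=25) = 25; EF_Task 6 = 25+5 = 30
Expected project duration μ = 30 days. Critical path: Task 1 → Task 4 → Task 5 → Task 6.

Variances on critical path: σ²_Task 1=1.000, σ²_Task 4=5.444, σ²_Task 5=2.778, σ²_Task 6=1.778.
Largest is σ²_Task 4 = 5.444.

Task 4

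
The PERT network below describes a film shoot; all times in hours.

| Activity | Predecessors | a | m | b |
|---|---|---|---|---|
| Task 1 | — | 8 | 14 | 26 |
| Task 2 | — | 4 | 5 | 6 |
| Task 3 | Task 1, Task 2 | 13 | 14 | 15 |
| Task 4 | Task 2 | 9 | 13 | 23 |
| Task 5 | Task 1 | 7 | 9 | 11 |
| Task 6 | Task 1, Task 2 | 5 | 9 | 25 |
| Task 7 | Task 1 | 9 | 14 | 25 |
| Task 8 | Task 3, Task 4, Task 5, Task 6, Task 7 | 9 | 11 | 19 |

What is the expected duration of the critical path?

te_Task 1 = (8 + 4·14 + 26)/6 = 90/6 = 15
te_Task 2 = (4 + 4·5 + 6)/6 = 30/6 = 5
te_Task 3 = (13 + 4·14 + 15)/6 = 84/6 = 14
te_Task 4 = (9 + 4·13 + 23)/6 = 84/6 = 14
te_Task 5 = (7 + 4·9 + 11)/6 = 54/6 = 9
te_Task 6 = (5 + 4·9 + 25)/6 = 66/6 = 11
te_Task 7 = (9 + 4·14 + 25)/6 = 90/6 = 15
te_Task 8 = (9 + 4·11 + 19)/6 = 72/6 = 12

Forward pass:
ES_Task 1 = 0; EF_Task 1 = 15
ES_Task 2 = 0; EF_Task 2 = 5
ES_Task 3 = max(EF_Task 1=15, EF_Task 2=5) = 15; EF_Task 3 = 15+14 = 29
ES_Task 4 = 5; EF_Task 4 = 5+14 = 19
ES_Task 5 = 15; EF_Task 5 = 15+9 = 24
ES_Task 6 = max(EF_Task 1=15, EF_Task 2=5) = 15; EF_Task 6 = 15+11 = 26
ES_Task 7 = 15; EF_Task 7 = 15+15 = 30
ES_Task 8 = max(EF_Task 3=29, EF_Task 4=19, EF_Task 5=24, EF_Task 6=26, EF_Task 7=30) = 30; EF_Task 8 = 30+12 = 42
Expected project duration μ = 42 hours. Critical path: Task 1 → Task 7 → Task 8.

42 hours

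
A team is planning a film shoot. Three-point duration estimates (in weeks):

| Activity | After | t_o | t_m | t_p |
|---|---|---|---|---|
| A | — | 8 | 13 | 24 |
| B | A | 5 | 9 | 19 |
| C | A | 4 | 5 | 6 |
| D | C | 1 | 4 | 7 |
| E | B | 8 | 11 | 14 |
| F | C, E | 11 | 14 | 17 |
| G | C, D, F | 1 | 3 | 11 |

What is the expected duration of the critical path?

te_A = (8 + 4·13 + 24)/6 = 84/6 = 14
te_B = (5 + 4·9 + 19)/6 = 60/6 = 10
te_C = (4 + 4·5 + 6)/6 = 30/6 = 5
te_D = (1 + 4·4 + 7)/6 = 24/6 = 4
te_E = (8 + 4·11 + 14)/6 = 66/6 = 11
te_F = (11 + 4·14 + 17)/6 = 84/6 = 14
te_G = (1 + 4·3 + 11)/6 = 24/6 = 4

Forward pass:
ES_A = 0; EF_A = 14
ES_B = 14; EF_B = 14+10 = 24
ES_C = 14; EF_C = 14+5 = 19
ES_D = 19; EF_D = 19+4 = 23
ES_E = 24; EF_E = 24+11 = 35
ES_F = max(EF_C=19, EF_E=35) = 35; EF_F = 35+14 = 49
ES_G = max(EF_C=19, EF_D=23, EF_F=49) = 49; EF_G = 49+4 = 53
Expected project duration μ = 53 weeks. Critical path: A → B → E → F → G.

53 weeks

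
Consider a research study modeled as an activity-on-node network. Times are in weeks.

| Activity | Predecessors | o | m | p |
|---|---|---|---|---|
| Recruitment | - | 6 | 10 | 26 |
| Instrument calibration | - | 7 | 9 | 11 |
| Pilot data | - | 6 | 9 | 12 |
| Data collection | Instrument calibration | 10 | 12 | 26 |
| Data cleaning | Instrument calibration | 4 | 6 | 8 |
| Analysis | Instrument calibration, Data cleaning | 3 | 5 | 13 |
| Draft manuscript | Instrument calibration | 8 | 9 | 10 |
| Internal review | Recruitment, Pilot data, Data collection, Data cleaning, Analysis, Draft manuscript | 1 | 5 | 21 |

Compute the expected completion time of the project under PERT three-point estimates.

te_Recruitment = (6 + 4·10 + 26)/6 = 72/6 = 12
te_Instrument calibration = (7 + 4·9 + 11)/6 = 54/6 = 9
te_Pilot data = (6 + 4·9 + 12)/6 = 54/6 = 9
te_Data collection = (10 + 4·12 + 26)/6 = 84/6 = 14
te_Data cleaning = (4 + 4·6 + 8)/6 = 36/6 = 6
te_Analysis = (3 + 4·5 + 13)/6 = 36/6 = 6
te_Draft manuscript = (8 + 4·9 + 10)/6 = 54/6 = 9
te_Internal review = (1 + 4·5 + 21)/6 = 42/6 = 7

Forward pass:
ES_Recruitment = 0; EF_Recruitment = 12
ES_Instrument calibration = 0; EF_Instrument calibration = 9
ES_Pilot data = 0; EF_Pilot data = 9
ES_Data collection = 9; EF_Data collection = 9+14 = 23
ES_Data cleaning = 9; EF_Data cleaning = 9+6 = 15
ES_Analysis = max(EF_Instrument calibration=9, EF_Data cleaning=15) = 15; EF_Analysis = 15+6 = 21
ES_Draft manuscript = 9; EF_Draft manuscript = 9+9 = 18
ES_Internal review = max(EF_Recruitment=12, EF_Pilot data=9, EF_Data collection=23, EF_Data cleaning=15, EF_Analysis=21, EF_Draft manuscript=18) = 23; EF_Internal review = 23+7 = 30
Expected project duration μ = 30 weeks. Critical path: Instrument calibration → Data collection → Internal review.

30 weeks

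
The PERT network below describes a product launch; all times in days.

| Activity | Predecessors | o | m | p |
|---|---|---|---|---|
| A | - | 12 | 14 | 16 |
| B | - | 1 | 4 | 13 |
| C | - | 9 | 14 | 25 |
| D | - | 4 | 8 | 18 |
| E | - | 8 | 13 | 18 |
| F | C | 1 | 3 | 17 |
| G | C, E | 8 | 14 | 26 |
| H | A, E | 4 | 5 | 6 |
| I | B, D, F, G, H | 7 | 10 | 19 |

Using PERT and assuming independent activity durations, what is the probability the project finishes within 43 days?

0.672

te_A = (12 + 4·14 + 16)/6 = 84/6 = 14; σ²_A = ((16−12)/6)² = 0.444
te_B = (1 + 4·4 + 13)/6 = 30/6 = 5; σ²_B = ((13−1)/6)² = 4.000
te_C = (9 + 4·14 + 25)/6 = 90/6 = 15; σ²_C = ((25−9)/6)² = 7.111
te_D = (4 + 4·8 + 18)/6 = 54/6 = 9; σ²_D = ((18−4)/6)² = 5.444
te_E = (8 + 4·13 + 18)/6 = 78/6 = 13; σ²_E = ((18−8)/6)² = 2.778
te_F = (1 + 4·3 + 17)/6 = 30/6 = 5; σ²_F = ((17−1)/6)² = 7.111
te_G = (8 + 4·14 + 26)/6 = 90/6 = 15; σ²_G = ((26−8)/6)² = 9.000
te_H = (4 + 4·5 + 6)/6 = 30/6 = 5; σ²_H = ((6−4)/6)² = 0.111
te_I = (7 + 4·10 + 19)/6 = 66/6 = 11; σ²_I = ((19−7)/6)² = 4.000

Forward pass:
ES_A = 0; EF_A = 14
ES_B = 0; EF_B = 5
ES_C = 0; EF_C = 15
ES_D = 0; EF_D = 9
ES_E = 0; EF_E = 13
ES_F = 15; EF_F = 15+5 = 20
ES_G = max(EF_C=15, EF_E=13) = 15; EF_G = 15+15 = 30
ES_H = max(EF_A=14, EF_E=13) = 14; EF_H = 14+5 = 19
ES_I = max(EF_B=5, EF_D=9, EF_F=20, EF_G=30, EF_H=19) = 30; EF_I = 30+11 = 41
Expected project duration μ = 41 days. Critical path: C → G → I.

Variance along critical path = 7.111 + 9.000 + 4.000 = 20.111; σ = √20.111 = 4.485 days.
Z = (43 − 41) / 4.485 = 0.446
P(T ≤ 43) = Φ(0.446) ≈ 0.672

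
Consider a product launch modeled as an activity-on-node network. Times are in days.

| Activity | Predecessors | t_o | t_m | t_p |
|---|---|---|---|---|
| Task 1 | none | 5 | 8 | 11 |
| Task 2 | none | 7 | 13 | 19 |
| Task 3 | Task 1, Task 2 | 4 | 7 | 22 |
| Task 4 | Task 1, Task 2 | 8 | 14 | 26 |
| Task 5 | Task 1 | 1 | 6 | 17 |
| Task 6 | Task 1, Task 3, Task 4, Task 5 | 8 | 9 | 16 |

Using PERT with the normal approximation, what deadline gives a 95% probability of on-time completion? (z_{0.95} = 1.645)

44.3 days

te_Task 1 = (5 + 4·8 + 11)/6 = 48/6 = 8; σ²_Task 1 = ((11−5)/6)² = 1.000
te_Task 2 = (7 + 4·13 + 19)/6 = 78/6 = 13; σ²_Task 2 = ((19−7)/6)² = 4.000
te_Task 3 = (4 + 4·7 + 22)/6 = 54/6 = 9; σ²_Task 3 = ((22−4)/6)² = 9.000
te_Task 4 = (8 + 4·14 + 26)/6 = 90/6 = 15; σ²_Task 4 = ((26−8)/6)² = 9.000
te_Task 5 = (1 + 4·6 + 17)/6 = 42/6 = 7; σ²_Task 5 = ((17−1)/6)² = 7.111
te_Task 6 = (8 + 4·9 + 16)/6 = 60/6 = 10; σ²_Task 6 = ((16−8)/6)² = 1.778

Forward pass:
ES_Task 1 = 0; EF_Task 1 = 8
ES_Task 2 = 0; EF_Task 2 = 13
ES_Task 3 = max(EF_Task 1=8, EF_Task 2=13) = 13; EF_Task 3 = 13+9 = 22
ES_Task 4 = max(EF_Task 1=8, EF_Task 2=13) = 13; EF_Task 4 = 13+15 = 28
ES_Task 5 = 8; EF_Task 5 = 8+7 = 15
ES_Task 6 = max(EF_Task 1=8, EF_Task 3=22, EF_Task 4=28, EF_Task 5=15) = 28; EF_Task 6 = 28+10 = 38
Expected project duration μ = 38 days. Critical path: Task 2 → Task 4 → Task 6.

Variance along critical path = 4.000 + 9.000 + 1.778 = 14.778; σ = 3.844 days.
D = μ + z·σ = 38 + 1.645·3.844 = 44.3 days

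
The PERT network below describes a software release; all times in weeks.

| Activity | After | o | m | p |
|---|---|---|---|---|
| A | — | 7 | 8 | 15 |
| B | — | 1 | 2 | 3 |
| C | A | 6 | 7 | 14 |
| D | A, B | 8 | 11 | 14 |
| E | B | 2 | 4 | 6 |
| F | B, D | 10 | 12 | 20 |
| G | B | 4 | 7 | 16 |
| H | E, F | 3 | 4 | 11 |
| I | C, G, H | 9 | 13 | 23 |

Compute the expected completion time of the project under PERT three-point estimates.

te_A = (7 + 4·8 + 15)/6 = 54/6 = 9
te_B = (1 + 4·2 + 3)/6 = 12/6 = 2
te_C = (6 + 4·7 + 14)/6 = 48/6 = 8
te_D = (8 + 4·11 + 14)/6 = 66/6 = 11
te_E = (2 + 4·4 + 6)/6 = 24/6 = 4
te_F = (10 + 4·12 + 20)/6 = 78/6 = 13
te_G = (4 + 4·7 + 16)/6 = 48/6 = 8
te_H = (3 + 4·4 + 11)/6 = 30/6 = 5
te_I = (9 + 4·13 + 23)/6 = 84/6 = 14

Forward pass:
ES_A = 0; EF_A = 9
ES_B = 0; EF_B = 2
ES_C = 9; EF_C = 9+8 = 17
ES_D = max(EF_A=9, EF_B=2) = 9; EF_D = 9+11 = 20
ES_E = 2; EF_E = 2+4 = 6
ES_F = max(EF_B=2, EF_D=20) = 20; EF_F = 20+13 = 33
ES_G = 2; EF_G = 2+8 = 10
ES_H = max(EF_E=6, EF_F=33) = 33; EF_H = 33+5 = 38
ES_I = max(EF_C=17, EF_G=10, EF_H=38) = 38; EF_I = 38+14 = 52
Expected project duration μ = 52 weeks. Critical path: A → D → F → H → I.

52 weeks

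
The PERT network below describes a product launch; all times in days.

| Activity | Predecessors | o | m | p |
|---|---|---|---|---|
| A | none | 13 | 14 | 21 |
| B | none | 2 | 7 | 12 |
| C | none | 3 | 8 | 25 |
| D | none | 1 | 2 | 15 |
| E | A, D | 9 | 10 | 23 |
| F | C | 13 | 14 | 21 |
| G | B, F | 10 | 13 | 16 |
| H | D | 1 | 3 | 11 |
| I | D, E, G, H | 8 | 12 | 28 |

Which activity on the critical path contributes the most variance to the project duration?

te_A = (13 + 4·14 + 21)/6 = 90/6 = 15; σ²_A = ((21−13)/6)² = 1.778
te_B = (2 + 4·7 + 12)/6 = 42/6 = 7; σ²_B = ((12−2)/6)² = 2.778
te_C = (3 + 4·8 + 25)/6 = 60/6 = 10; σ²_C = ((25−3)/6)² = 13.444
te_D = (1 + 4·2 + 15)/6 = 24/6 = 4; σ²_D = ((15−1)/6)² = 5.444
te_E = (9 + 4·10 + 23)/6 = 72/6 = 12; σ²_E = ((23−9)/6)² = 5.444
te_F = (13 + 4·14 + 21)/6 = 90/6 = 15; σ²_F = ((21−13)/6)² = 1.778
te_G = (10 + 4·13 + 16)/6 = 78/6 = 13; σ²_G = ((16−10)/6)² = 1.000
te_H = (1 + 4·3 + 11)/6 = 24/6 = 4; σ²_H = ((11−1)/6)² = 2.778
te_I = (8 + 4·12 + 28)/6 = 84/6 = 14; σ²_I = ((28−8)/6)² = 11.111

Forward pass:
ES_A = 0; EF_A = 15
ES_B = 0; EF_B = 7
ES_C = 0; EF_C = 10
ES_D = 0; EF_D = 4
ES_E = max(EF_A=15, EF_D=4) = 15; EF_E = 15+12 = 27
ES_F = 10; EF_F = 10+15 = 25
ES_G = max(EF_B=7, EF_F=25) = 25; EF_G = 25+13 = 38
ES_H = 4; EF_H = 4+4 = 8
ES_I = max(EF_D=4, EF_E=27, EF_G=38, EF_H=8) = 38; EF_I = 38+14 = 52
Expected project duration μ = 52 days. Critical path: C → F → G → I.

Variances on critical path: σ²_C=13.444, σ²_F=1.778, σ²_G=1.000, σ²_I=11.111.
Largest is σ²_C = 13.444.

C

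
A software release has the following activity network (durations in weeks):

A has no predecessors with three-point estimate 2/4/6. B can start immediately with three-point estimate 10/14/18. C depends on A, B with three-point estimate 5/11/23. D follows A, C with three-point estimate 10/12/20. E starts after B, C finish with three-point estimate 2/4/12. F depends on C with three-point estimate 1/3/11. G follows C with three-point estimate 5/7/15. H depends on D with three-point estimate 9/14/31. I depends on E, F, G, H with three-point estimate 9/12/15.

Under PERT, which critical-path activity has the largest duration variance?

H

te_A = (2 + 4·4 + 6)/6 = 24/6 = 4; σ²_A = ((6−2)/6)² = 0.444
te_B = (10 + 4·14 + 18)/6 = 84/6 = 14; σ²_B = ((18−10)/6)² = 1.778
te_C = (5 + 4·11 + 23)/6 = 72/6 = 12; σ²_C = ((23−5)/6)² = 9.000
te_D = (10 + 4·12 + 20)/6 = 78/6 = 13; σ²_D = ((20−10)/6)² = 2.778
te_E = (2 + 4·4 + 12)/6 = 30/6 = 5; σ²_E = ((12−2)/6)² = 2.778
te_F = (1 + 4·3 + 11)/6 = 24/6 = 4; σ²_F = ((11−1)/6)² = 2.778
te_G = (5 + 4·7 + 15)/6 = 48/6 = 8; σ²_G = ((15−5)/6)² = 2.778
te_H = (9 + 4·14 + 31)/6 = 96/6 = 16; σ²_H = ((31−9)/6)² = 13.444
te_I = (9 + 4·12 + 15)/6 = 72/6 = 12; σ²_I = ((15−9)/6)² = 1.000

Forward pass:
ES_A = 0; EF_A = 4
ES_B = 0; EF_B = 14
ES_C = max(EF_A=4, EF_B=14) = 14; EF_C = 14+12 = 26
ES_D = max(EF_A=4, EF_C=26) = 26; EF_D = 26+13 = 39
ES_E = max(EF_B=14, EF_C=26) = 26; EF_E = 26+5 = 31
ES_F = 26; EF_F = 26+4 = 30
ES_G = 26; EF_G = 26+8 = 34
ES_H = 39; EF_H = 39+16 = 55
ES_I = max(EF_E=31, EF_F=30, EF_G=34, EF_H=55) = 55; EF_I = 55+12 = 67
Expected project duration μ = 67 weeks. Critical path: B → C → D → H → I.

Variances on critical path: σ²_B=1.778, σ²_C=9.000, σ²_D=2.778, σ²_H=13.444, σ²_I=1.000.
Largest is σ²_H = 13.444.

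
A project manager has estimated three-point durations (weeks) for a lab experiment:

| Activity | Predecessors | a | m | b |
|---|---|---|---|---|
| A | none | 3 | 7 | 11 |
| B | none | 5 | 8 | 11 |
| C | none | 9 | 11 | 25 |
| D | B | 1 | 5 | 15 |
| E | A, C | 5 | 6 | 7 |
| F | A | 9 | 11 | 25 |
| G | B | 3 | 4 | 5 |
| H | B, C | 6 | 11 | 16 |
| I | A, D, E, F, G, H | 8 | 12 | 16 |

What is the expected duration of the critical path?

te_A = (3 + 4·7 + 11)/6 = 42/6 = 7
te_B = (5 + 4·8 + 11)/6 = 48/6 = 8
te_C = (9 + 4·11 + 25)/6 = 78/6 = 13
te_D = (1 + 4·5 + 15)/6 = 36/6 = 6
te_E = (5 + 4·6 + 7)/6 = 36/6 = 6
te_F = (9 + 4·11 + 25)/6 = 78/6 = 13
te_G = (3 + 4·4 + 5)/6 = 24/6 = 4
te_H = (6 + 4·11 + 16)/6 = 66/6 = 11
te_I = (8 + 4·12 + 16)/6 = 72/6 = 12

Forward pass:
ES_A = 0; EF_A = 7
ES_B = 0; EF_B = 8
ES_C = 0; EF_C = 13
ES_D = 8; EF_D = 8+6 = 14
ES_E = max(EF_A=7, EF_C=13) = 13; EF_E = 13+6 = 19
ES_F = 7; EF_F = 7+13 = 20
ES_G = 8; EF_G = 8+4 = 12
ES_H = max(EF_B=8, EF_C=13) = 13; EF_H = 13+11 = 24
ES_I = max(EF_A=7, EF_D=14, EF_E=19, EF_F=20, EF_G=12, EF_H=24) = 24; EF_I = 24+12 = 36
Expected project duration μ = 36 weeks. Critical path: C → H → I.

36 weeks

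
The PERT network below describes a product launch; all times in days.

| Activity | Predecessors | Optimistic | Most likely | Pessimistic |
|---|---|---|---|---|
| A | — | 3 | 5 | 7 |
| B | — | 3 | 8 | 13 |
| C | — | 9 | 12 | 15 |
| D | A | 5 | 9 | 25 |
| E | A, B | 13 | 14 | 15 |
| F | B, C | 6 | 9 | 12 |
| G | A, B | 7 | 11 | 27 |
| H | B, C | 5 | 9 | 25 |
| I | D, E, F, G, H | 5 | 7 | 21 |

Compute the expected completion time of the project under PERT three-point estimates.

te_A = (3 + 4·5 + 7)/6 = 30/6 = 5
te_B = (3 + 4·8 + 13)/6 = 48/6 = 8
te_C = (9 + 4·12 + 15)/6 = 72/6 = 12
te_D = (5 + 4·9 + 25)/6 = 66/6 = 11
te_E = (13 + 4·14 + 15)/6 = 84/6 = 14
te_F = (6 + 4·9 + 12)/6 = 54/6 = 9
te_G = (7 + 4·11 + 27)/6 = 78/6 = 13
te_H = (5 + 4·9 + 25)/6 = 66/6 = 11
te_I = (5 + 4·7 + 21)/6 = 54/6 = 9

Forward pass:
ES_A = 0; EF_A = 5
ES_B = 0; EF_B = 8
ES_C = 0; EF_C = 12
ES_D = 5; EF_D = 5+11 = 16
ES_E = max(EF_A=5, EF_B=8) = 8; EF_E = 8+14 = 22
ES_F = max(EF_B=8, EF_C=12) = 12; EF_F = 12+9 = 21
ES_G = max(EF_A=5, EF_B=8) = 8; EF_G = 8+13 = 21
ES_H = max(EF_B=8, EF_C=12) = 12; EF_H = 12+11 = 23
ES_I = max(EF_D=16, EF_E=22, EF_F=21, EF_G=21, EF_H=23) = 23; EF_I = 23+9 = 32
Expected project duration μ = 32 days. Critical path: C → H → I.

32 days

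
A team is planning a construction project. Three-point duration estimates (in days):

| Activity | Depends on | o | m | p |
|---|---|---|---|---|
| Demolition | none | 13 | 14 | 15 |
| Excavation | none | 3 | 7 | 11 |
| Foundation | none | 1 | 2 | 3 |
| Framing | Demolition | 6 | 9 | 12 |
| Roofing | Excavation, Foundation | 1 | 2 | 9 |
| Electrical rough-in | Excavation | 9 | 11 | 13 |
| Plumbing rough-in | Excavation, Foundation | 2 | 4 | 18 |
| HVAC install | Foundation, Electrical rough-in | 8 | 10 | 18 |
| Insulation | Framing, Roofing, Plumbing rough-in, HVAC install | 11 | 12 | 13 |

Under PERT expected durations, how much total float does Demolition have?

6 days

te_Demolition = (13 + 4·14 + 15)/6 = 84/6 = 14
te_Excavation = (3 + 4·7 + 11)/6 = 42/6 = 7
te_Foundation = (1 + 4·2 + 3)/6 = 12/6 = 2
te_Framing = (6 + 4·9 + 12)/6 = 54/6 = 9
te_Roofing = (1 + 4·2 + 9)/6 = 18/6 = 3
te_Electrical rough-in = (9 + 4·11 + 13)/6 = 66/6 = 11
te_Plumbing rough-in = (2 + 4·4 + 18)/6 = 36/6 = 6
te_HVAC install = (8 + 4·10 + 18)/6 = 66/6 = 11
te_Insulation = (11 + 4·12 + 13)/6 = 72/6 = 12

Forward pass:
ES_Demolition = 0; EF_Demolition = 14
ES_Excavation = 0; EF_Excavation = 7
ES_Foundation = 0; EF_Foundation = 2
ES_Framing = 14; EF_Framing = 14+9 = 23
ES_Roofing = max(EF_Excavation=7, EF_Foundation=2) = 7; EF_Roofing = 7+3 = 10
ES_Electrical rough-in = 7; EF_Electrical rough-in = 7+11 = 18
ES_Plumbing rough-in = max(EF_Excavation=7, EF_Foundation=2) = 7; EF_Plumbing rough-in = 7+6 = 13
ES_HVAC install = max(EF_Foundation=2, EF_Electrical rough-in=18) = 18; EF_HVAC install = 18+11 = 29
ES_Insulation = max(EF_Framing=23, EF_Roofing=10, EF_Plumbing rough-in=13, EF_HVAC install=29) = 29; EF_Insulation = 29+12 = 41
Expected project duration μ = 41 days. Critical path: Excavation → Electrical rough-in → HVAC install → Insulation.

Backward pass:
LF_Insulation = 41; LS_Insulation = 41−12 = 29
LF_HVAC install = LS_Insulation = 29; LS_HVAC install = 29−11 = 18
LF_Plumbing rough-in = LS_Insulation = 29; LS_Plumbing rough-in = 29−6 = 23
LF_Electrical rough-in = LS_HVAC install = 18; LS_Electrical rough-in = 18−11 = 7
LF_Roofing = LS_Insulation = 29; LS_Roofing = 29−3 = 26
LF_Framing = LS_Insulation = 29; LS_Framing = 29−9 = 20
LF_Foundation = min(LS_Roofing=26, LS_Plumbing rough-in=23, LS_HVAC install=18) = 18; LS_Foundation = 18−2 = 16
LF_Excavation = min(LS_Roofing=26, LS_Electrical rough-in=7, LS_Plumbing rough-in=23) = 7; LS_Excavation = 7−7 = 0
LF_Demolition = LS_Framing = 20; LS_Demolition = 20−14 = 6
Slack_Demolition = LS_Demolition − ES_Demolition = 6 − 0 = 6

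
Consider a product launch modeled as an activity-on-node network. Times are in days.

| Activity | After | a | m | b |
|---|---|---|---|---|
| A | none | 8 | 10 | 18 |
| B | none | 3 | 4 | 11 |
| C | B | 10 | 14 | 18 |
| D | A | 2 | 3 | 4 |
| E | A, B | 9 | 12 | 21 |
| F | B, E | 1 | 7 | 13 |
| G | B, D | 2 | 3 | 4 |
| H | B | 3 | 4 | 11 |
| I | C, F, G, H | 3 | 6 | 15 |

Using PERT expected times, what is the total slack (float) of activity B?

6 days

te_A = (8 + 4·10 + 18)/6 = 66/6 = 11
te_B = (3 + 4·4 + 11)/6 = 30/6 = 5
te_C = (10 + 4·14 + 18)/6 = 84/6 = 14
te_D = (2 + 4·3 + 4)/6 = 18/6 = 3
te_E = (9 + 4·12 + 21)/6 = 78/6 = 13
te_F = (1 + 4·7 + 13)/6 = 42/6 = 7
te_G = (2 + 4·3 + 4)/6 = 18/6 = 3
te_H = (3 + 4·4 + 11)/6 = 30/6 = 5
te_I = (3 + 4·6 + 15)/6 = 42/6 = 7

Forward pass:
ES_A = 0; EF_A = 11
ES_B = 0; EF_B = 5
ES_C = 5; EF_C = 5+14 = 19
ES_D = 11; EF_D = 11+3 = 14
ES_E = max(EF_A=11, EF_B=5) = 11; EF_E = 11+13 = 24
ES_F = max(EF_B=5, EF_E=24) = 24; EF_F = 24+7 = 31
ES_G = max(EF_B=5, EF_D=14) = 14; EF_G = 14+3 = 17
ES_H = 5; EF_H = 5+5 = 10
ES_I = max(EF_C=19, EF_F=31, EF_G=17, EF_H=10) = 31; EF_I = 31+7 = 38
Expected project duration μ = 38 days. Critical path: A → E → F → I.

Backward pass:
LF_I = 38; LS_I = 38−7 = 31
LF_H = LS_I = 31; LS_H = 31−5 = 26
LF_G = LS_I = 31; LS_G = 31−3 = 28
LF_F = LS_I = 31; LS_F = 31−7 = 24
LF_E = LS_F = 24; LS_E = 24−13 = 11
LF_D = LS_G = 28; LS_D = 28−3 = 25
LF_C = LS_I = 31; LS_C = 31−14 = 17
LF_B = min(LS_C=17, LS_E=11, LS_F=24, LS_G=28, LS_H=26) = 11; LS_B = 11−5 = 6
LF_A = min(LS_D=25, LS_E=11) = 11; LS_A = 11−11 = 0
Slack_B = LS_B − ES_B = 6 − 0 = 6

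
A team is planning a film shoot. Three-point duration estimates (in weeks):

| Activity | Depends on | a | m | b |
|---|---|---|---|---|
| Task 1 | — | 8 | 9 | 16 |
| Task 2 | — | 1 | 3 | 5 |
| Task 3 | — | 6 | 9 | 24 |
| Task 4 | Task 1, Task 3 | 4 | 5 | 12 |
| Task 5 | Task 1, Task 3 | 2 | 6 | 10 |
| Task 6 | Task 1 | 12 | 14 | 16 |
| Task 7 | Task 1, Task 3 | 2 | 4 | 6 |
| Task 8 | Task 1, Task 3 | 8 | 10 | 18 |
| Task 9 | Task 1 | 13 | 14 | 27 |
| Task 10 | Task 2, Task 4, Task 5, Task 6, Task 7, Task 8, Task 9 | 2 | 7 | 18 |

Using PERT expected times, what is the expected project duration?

te_Task 1 = (8 + 4·9 + 16)/6 = 60/6 = 10
te_Task 2 = (1 + 4·3 + 5)/6 = 18/6 = 3
te_Task 3 = (6 + 4·9 + 24)/6 = 66/6 = 11
te_Task 4 = (4 + 4·5 + 12)/6 = 36/6 = 6
te_Task 5 = (2 + 4·6 + 10)/6 = 36/6 = 6
te_Task 6 = (12 + 4·14 + 16)/6 = 84/6 = 14
te_Task 7 = (2 + 4·4 + 6)/6 = 24/6 = 4
te_Task 8 = (8 + 4·10 + 18)/6 = 66/6 = 11
te_Task 9 = (13 + 4·14 + 27)/6 = 96/6 = 16
te_Task 10 = (2 + 4·7 + 18)/6 = 48/6 = 8

Forward pass:
ES_Task 1 = 0; EF_Task 1 = 10
ES_Task 2 = 0; EF_Task 2 = 3
ES_Task 3 = 0; EF_Task 3 = 11
ES_Task 4 = max(EF_Task 1=10, EF_Task 3=11) = 11; EF_Task 4 = 11+6 = 17
ES_Task 5 = max(EF_Task 1=10, EF_Task 3=11) = 11; EF_Task 5 = 11+6 = 17
ES_Task 6 = 10; EF_Task 6 = 10+14 = 24
ES_Task 7 = max(EF_Task 1=10, EF_Task 3=11) = 11; EF_Task 7 = 11+4 = 15
ES_Task 8 = max(EF_Task 1=10, EF_Task 3=11) = 11; EF_Task 8 = 11+11 = 22
ES_Task 9 = 10; EF_Task 9 = 10+16 = 26
ES_Task 10 = max(EF_Task 2=3, EF_Task 4=17, EF_Task 5=17, EF_Task 6=24, EF_Task 7=15, EF_Task 8=22, EF_Task 9=26) = 26; EF_Task 10 = 26+8 = 34
Expected project duration μ = 34 weeks. Critical path: Task 1 → Task 9 → Task 10.

34 weeks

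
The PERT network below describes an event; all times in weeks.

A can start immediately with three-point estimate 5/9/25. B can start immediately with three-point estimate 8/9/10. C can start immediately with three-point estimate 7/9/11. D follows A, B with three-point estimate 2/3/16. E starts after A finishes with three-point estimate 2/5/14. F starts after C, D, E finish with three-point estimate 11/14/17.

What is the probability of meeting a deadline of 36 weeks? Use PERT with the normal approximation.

0.894

te_A = (5 + 4·9 + 25)/6 = 66/6 = 11; σ²_A = ((25−5)/6)² = 11.111
te_B = (8 + 4·9 + 10)/6 = 54/6 = 9; σ²_B = ((10−8)/6)² = 0.111
te_C = (7 + 4·9 + 11)/6 = 54/6 = 9; σ²_C = ((11−7)/6)² = 0.444
te_D = (2 + 4·3 + 16)/6 = 30/6 = 5; σ²_D = ((16−2)/6)² = 5.444
te_E = (2 + 4·5 + 14)/6 = 36/6 = 6; σ²_E = ((14−2)/6)² = 4.000
te_F = (11 + 4·14 + 17)/6 = 84/6 = 14; σ²_F = ((17−11)/6)² = 1.000

Forward pass:
ES_A = 0; EF_A = 11
ES_B = 0; EF_B = 9
ES_C = 0; EF_C = 9
ES_D = max(EF_A=11, EF_B=9) = 11; EF_D = 11+5 = 16
ES_E = 11; EF_E = 11+6 = 17
ES_F = max(EF_C=9, EF_D=16, EF_E=17) = 17; EF_F = 17+14 = 31
Expected project duration μ = 31 weeks. Critical path: A → E → F.

Variance along critical path = 11.111 + 4.000 + 1.000 = 16.111; σ = √16.111 = 4.014 weeks.
Z = (36 − 31) / 4.014 = 1.246
P(T ≤ 36) = Φ(1.246) ≈ 0.894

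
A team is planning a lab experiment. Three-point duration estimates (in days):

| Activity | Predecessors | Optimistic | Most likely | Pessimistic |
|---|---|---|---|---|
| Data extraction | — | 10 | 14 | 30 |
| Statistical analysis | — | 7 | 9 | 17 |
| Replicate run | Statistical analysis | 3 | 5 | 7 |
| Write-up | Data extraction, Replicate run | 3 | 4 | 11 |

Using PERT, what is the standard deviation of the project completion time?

3.59 days

te_Data extraction = (10 + 4·14 + 30)/6 = 96/6 = 16; σ²_Data extraction = ((30−10)/6)² = 11.111
te_Statistical analysis = (7 + 4·9 + 17)/6 = 60/6 = 10; σ²_Statistical analysis = ((17−7)/6)² = 2.778
te_Replicate run = (3 + 4·5 + 7)/6 = 30/6 = 5; σ²_Replicate run = ((7−3)/6)² = 0.444
te_Write-up = (3 + 4·4 + 11)/6 = 30/6 = 5; σ²_Write-up = ((11−3)/6)² = 1.778

Forward pass:
ES_Data extraction = 0; EF_Data extraction = 16
ES_Statistical analysis = 0; EF_Statistical analysis = 10
ES_Replicate run = 10; EF_Replicate run = 10+5 = 15
ES_Write-up = max(EF_Data extraction=16, EF_Replicate run=15) = 16; EF_Write-up = 16+5 = 21
Expected project duration μ = 21 days. Critical path: Data extraction → Write-up.

Variance along critical path = 11.111 + 1.778 = 12.889
σ = √12.889 = 3.590 days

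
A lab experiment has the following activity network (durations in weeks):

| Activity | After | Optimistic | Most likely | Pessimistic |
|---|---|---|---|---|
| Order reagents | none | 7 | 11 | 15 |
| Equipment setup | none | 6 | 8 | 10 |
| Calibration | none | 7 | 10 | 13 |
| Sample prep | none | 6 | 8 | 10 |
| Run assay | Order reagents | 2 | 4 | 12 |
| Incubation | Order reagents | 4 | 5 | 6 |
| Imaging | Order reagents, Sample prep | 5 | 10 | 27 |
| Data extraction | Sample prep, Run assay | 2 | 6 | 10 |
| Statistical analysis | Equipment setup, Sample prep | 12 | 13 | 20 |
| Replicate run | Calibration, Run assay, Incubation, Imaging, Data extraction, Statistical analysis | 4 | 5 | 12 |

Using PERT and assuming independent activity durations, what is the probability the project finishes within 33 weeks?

0.834

te_Order reagents = (7 + 4·11 + 15)/6 = 66/6 = 11; σ²_Order reagents = ((15−7)/6)² = 1.778
te_Equipment setup = (6 + 4·8 + 10)/6 = 48/6 = 8; σ²_Equipment setup = ((10−6)/6)² = 0.444
te_Calibration = (7 + 4·10 + 13)/6 = 60/6 = 10; σ²_Calibration = ((13−7)/6)² = 1.000
te_Sample prep = (6 + 4·8 + 10)/6 = 48/6 = 8; σ²_Sample prep = ((10−6)/6)² = 0.444
te_Run assay = (2 + 4·4 + 12)/6 = 30/6 = 5; σ²_Run assay = ((12−2)/6)² = 2.778
te_Incubation = (4 + 4·5 + 6)/6 = 30/6 = 5; σ²_Incubation = ((6−4)/6)² = 0.111
te_Imaging = (5 + 4·10 + 27)/6 = 72/6 = 12; σ²_Imaging = ((27−5)/6)² = 13.444
te_Data extraction = (2 + 4·6 + 10)/6 = 36/6 = 6; σ²_Data extraction = ((10−2)/6)² = 1.778
te_Statistical analysis = (12 + 4·13 + 20)/6 = 84/6 = 14; σ²_Statistical analysis = ((20−12)/6)² = 1.778
te_Replicate run = (4 + 4·5 + 12)/6 = 36/6 = 6; σ²_Replicate run = ((12−4)/6)² = 1.778

Forward pass:
ES_Order reagents = 0; EF_Order reagents = 11
ES_Equipment setup = 0; EF_Equipment setup = 8
ES_Calibration = 0; EF_Calibration = 10
ES_Sample prep = 0; EF_Sample prep = 8
ES_Run assay = 11; EF_Run assay = 11+5 = 16
ES_Incubation = 11; EF_Incubation = 11+5 = 16
ES_Imaging = max(EF_Order reagents=11, EF_Sample prep=8) = 11; EF_Imaging = 11+12 = 23
ES_Data extraction = max(EF_Sample prep=8, EF_Run assay=16) = 16; EF_Data extraction = 16+6 = 22
ES_Statistical analysis = max(EF_Equipment setup=8, EF_Sample prep=8) = 8; EF_Statistical analysis = 8+14 = 22
ES_Replicate run = max(EF_Calibration=10, EF_Run assay=16, EF_Incubation=16, EF_Imaging=23, EF_Data extraction=22, EF_Statistical analysis=22) = 23; EF_Replicate run = 23+6 = 29
Expected project duration μ = 29 weeks. Critical path: Order reagents → Imaging → Replicate run.

Variance along critical path = 1.778 + 13.444 + 1.778 = 17.000; σ = √17.000 = 4.123 weeks.
Z = (33 − 29) / 4.123 = 0.970
P(T ≤ 33) = Φ(0.970) ≈ 0.834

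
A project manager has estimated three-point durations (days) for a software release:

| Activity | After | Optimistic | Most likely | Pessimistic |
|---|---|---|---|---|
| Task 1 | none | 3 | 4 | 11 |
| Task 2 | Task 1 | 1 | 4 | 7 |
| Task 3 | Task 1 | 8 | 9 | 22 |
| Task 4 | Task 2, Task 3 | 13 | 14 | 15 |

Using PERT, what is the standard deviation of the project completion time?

2.71 days

te_Task 1 = (3 + 4·4 + 11)/6 = 30/6 = 5; σ²_Task 1 = ((11−3)/6)² = 1.778
te_Task 2 = (1 + 4·4 + 7)/6 = 24/6 = 4; σ²_Task 2 = ((7−1)/6)² = 1.000
te_Task 3 = (8 + 4·9 + 22)/6 = 66/6 = 11; σ²_Task 3 = ((22−8)/6)² = 5.444
te_Task 4 = (13 + 4·14 + 15)/6 = 84/6 = 14; σ²_Task 4 = ((15−13)/6)² = 0.111

Forward pass:
ES_Task 1 = 0; EF_Task 1 = 5
ES_Task 2 = 5; EF_Task 2 = 5+4 = 9
ES_Task 3 = 5; EF_Task 3 = 5+11 = 16
ES_Task 4 = max(EF_Task 2=9, EF_Task 3=16) = 16; EF_Task 4 = 16+14 = 30
Expected project duration μ = 30 days. Critical path: Task 1 → Task 3 → Task 4.

Variance along critical path = 1.778 + 5.444 + 0.111 = 7.333
σ = √7.333 = 2.708 days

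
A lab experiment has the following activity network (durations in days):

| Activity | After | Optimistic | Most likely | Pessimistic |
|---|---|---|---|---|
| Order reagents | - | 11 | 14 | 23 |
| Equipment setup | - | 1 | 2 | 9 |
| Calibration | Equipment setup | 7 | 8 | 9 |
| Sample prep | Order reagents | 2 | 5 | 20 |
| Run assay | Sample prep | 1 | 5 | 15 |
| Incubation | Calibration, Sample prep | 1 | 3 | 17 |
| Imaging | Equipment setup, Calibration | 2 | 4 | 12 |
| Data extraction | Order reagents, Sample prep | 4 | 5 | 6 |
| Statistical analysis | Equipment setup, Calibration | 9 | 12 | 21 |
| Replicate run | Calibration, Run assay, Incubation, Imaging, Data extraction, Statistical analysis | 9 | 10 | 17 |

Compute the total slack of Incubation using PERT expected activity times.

te_Order reagents = (11 + 4·14 + 23)/6 = 90/6 = 15
te_Equipment setup = (1 + 4·2 + 9)/6 = 18/6 = 3
te_Calibration = (7 + 4·8 + 9)/6 = 48/6 = 8
te_Sample prep = (2 + 4·5 + 20)/6 = 42/6 = 7
te_Run assay = (1 + 4·5 + 15)/6 = 36/6 = 6
te_Incubation = (1 + 4·3 + 17)/6 = 30/6 = 5
te_Imaging = (2 + 4·4 + 12)/6 = 30/6 = 5
te_Data extraction = (4 + 4·5 + 6)/6 = 30/6 = 5
te_Statistical analysis = (9 + 4·12 + 21)/6 = 78/6 = 13
te_Replicate run = (9 + 4·10 + 17)/6 = 66/6 = 11

Forward pass:
ES_Order reagents = 0; EF_Order reagents = 15
ES_Equipment setup = 0; EF_Equipment setup = 3
ES_Calibration = 3; EF_Calibration = 3+8 = 11
ES_Sample prep = 15; EF_Sample prep = 15+7 = 22
ES_Run assay = 22; EF_Run assay = 22+6 = 28
ES_Incubation = max(EF_Calibration=11, EF_Sample prep=22) = 22; EF_Incubation = 22+5 = 27
ES_Imaging = max(EF_Equipment setup=3, EF_Calibration=11) = 11; EF_Imaging = 11+5 = 16
ES_Data extraction = max(EF_Order reagents=15, EF_Sample prep=22) = 22; EF_Data extraction = 22+5 = 27
ES_Statistical analysis = max(EF_Equipment setup=3, EF_Calibration=11) = 11; EF_Statistical analysis = 11+13 = 24
ES_Replicate run = max(EF_Calibration=11, EF_Run assay=28, EF_Incubation=27, EF_Imaging=16, EF_Data extraction=27, EF_Statistical analysis=24) = 28; EF_Replicate run = 28+11 = 39
Expected project duration μ = 39 days. Critical path: Order reagents → Sample prep → Run assay → Replicate run.

Backward pass:
LF_Replicate run = 39; LS_Replicate run = 39−11 = 28
LF_Statistical analysis = LS_Replicate run = 28; LS_Statistical analysis = 28−13 = 15
LF_Data extraction = LS_Replicate run = 28; LS_Data extraction = 28−5 = 23
LF_Imaging = LS_Replicate run = 28; LS_Imaging = 28−5 = 23
LF_Incubation = LS_Replicate run = 28; LS_Incubation = 28−5 = 23
LF_Run assay = LS_Replicate run = 28; LS_Run assay = 28−6 = 22
LF_Sample prep = min(LS_Run assay=22, LS_Incubation=23, LS_Data extraction=23) = 22; LS_Sample prep = 22−7 = 15
LF_Calibration = min(LS_Incubation=23, LS_Imaging=23, LS_Statistical analysis=15, LS_Replicate run=28) = 15; LS_Calibration = 15−8 = 7
LF_Equipment setup = min(LS_Calibration=7, LS_Imaging=23, LS_Statistical analysis=15) = 7; LS_Equipment setup = 7−3 = 4
LF_Order reagents = min(LS_Sample prep=15, LS_Data extraction=23) = 15; LS_Order reagents = 15−15 = 0
Slack_Incubation = LS_Incubation − ES_Incubation = 23 − 22 = 1

1 days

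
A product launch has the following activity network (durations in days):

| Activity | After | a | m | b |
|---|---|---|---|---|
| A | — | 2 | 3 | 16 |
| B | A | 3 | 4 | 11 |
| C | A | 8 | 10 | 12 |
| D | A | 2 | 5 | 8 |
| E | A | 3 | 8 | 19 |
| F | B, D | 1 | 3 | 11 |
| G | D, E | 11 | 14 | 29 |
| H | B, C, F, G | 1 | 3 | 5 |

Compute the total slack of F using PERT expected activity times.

te_A = (2 + 4·3 + 16)/6 = 30/6 = 5
te_B = (3 + 4·4 + 11)/6 = 30/6 = 5
te_C = (8 + 4·10 + 12)/6 = 60/6 = 10
te_D = (2 + 4·5 + 8)/6 = 30/6 = 5
te_E = (3 + 4·8 + 19)/6 = 54/6 = 9
te_F = (1 + 4·3 + 11)/6 = 24/6 = 4
te_G = (11 + 4·14 + 29)/6 = 96/6 = 16
te_H = (1 + 4·3 + 5)/6 = 18/6 = 3

Forward pass:
ES_A = 0; EF_A = 5
ES_B = 5; EF_B = 5+5 = 10
ES_C = 5; EF_C = 5+10 = 15
ES_D = 5; EF_D = 5+5 = 10
ES_E = 5; EF_E = 5+9 = 14
ES_F = max(EF_B=10, EF_D=10) = 10; EF_F = 10+4 = 14
ES_G = max(EF_D=10, EF_E=14) = 14; EF_G = 14+16 = 30
ES_H = max(EF_B=10, EF_C=15, EF_F=14, EF_G=30) = 30; EF_H = 30+3 = 33
Expected project duration μ = 33 days. Critical path: A → E → G → H.

Backward pass:
LF_H = 33; LS_H = 33−3 = 30
LF_G = LS_H = 30; LS_G = 30−16 = 14
LF_F = LS_H = 30; LS_F = 30−4 = 26
LF_E = LS_G = 14; LS_E = 14−9 = 5
LF_D = min(LS_F=26, LS_G=14) = 14; LS_D = 14−5 = 9
LF_C = LS_H = 30; LS_C = 30−10 = 20
LF_B = min(LS_F=26, LS_H=30) = 26; LS_B = 26−5 = 21
LF_A = min(LS_B=21, LS_C=20, LS_D=9, LS_E=5) = 5; LS_A = 5−5 = 0
Slack_F = LS_F − ES_F = 26 − 10 = 16

16 days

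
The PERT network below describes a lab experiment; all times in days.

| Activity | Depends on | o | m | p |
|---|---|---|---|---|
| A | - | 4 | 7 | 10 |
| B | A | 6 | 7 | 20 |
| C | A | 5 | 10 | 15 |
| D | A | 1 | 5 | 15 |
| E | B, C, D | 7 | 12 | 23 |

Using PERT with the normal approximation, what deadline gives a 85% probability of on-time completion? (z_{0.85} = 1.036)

te_A = (4 + 4·7 + 10)/6 = 42/6 = 7; σ²_A = ((10−4)/6)² = 1.000
te_B = (6 + 4·7 + 20)/6 = 54/6 = 9; σ²_B = ((20−6)/6)² = 5.444
te_C = (5 + 4·10 + 15)/6 = 60/6 = 10; σ²_C = ((15−5)/6)² = 2.778
te_D = (1 + 4·5 + 15)/6 = 36/6 = 6; σ²_D = ((15−1)/6)² = 5.444
te_E = (7 + 4·12 + 23)/6 = 78/6 = 13; σ²_E = ((23−7)/6)² = 7.111

Forward pass:
ES_A = 0; EF_A = 7
ES_B = 7; EF_B = 7+9 = 16
ES_C = 7; EF_C = 7+10 = 17
ES_D = 7; EF_D = 7+6 = 13
ES_E = max(EF_B=16, EF_C=17, EF_D=13) = 17; EF_E = 17+13 = 30
Expected project duration μ = 30 days. Critical path: A → C → E.

Variance along critical path = 1.000 + 2.778 + 7.111 = 10.889; σ = 3.300 days.
D = μ + z·σ = 30 + 1.036·3.300 = 33.4 days

33.4 days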